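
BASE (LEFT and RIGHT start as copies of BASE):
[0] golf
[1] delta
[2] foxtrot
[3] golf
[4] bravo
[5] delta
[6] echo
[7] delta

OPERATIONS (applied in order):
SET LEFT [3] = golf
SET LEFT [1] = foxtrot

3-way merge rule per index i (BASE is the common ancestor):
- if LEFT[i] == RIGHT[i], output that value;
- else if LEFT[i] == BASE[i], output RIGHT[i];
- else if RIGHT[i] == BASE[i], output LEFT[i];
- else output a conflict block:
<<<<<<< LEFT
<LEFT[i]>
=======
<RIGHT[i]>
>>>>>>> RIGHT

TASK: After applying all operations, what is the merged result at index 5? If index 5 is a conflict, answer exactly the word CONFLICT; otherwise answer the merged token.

Final LEFT:  [golf, foxtrot, foxtrot, golf, bravo, delta, echo, delta]
Final RIGHT: [golf, delta, foxtrot, golf, bravo, delta, echo, delta]
i=0: L=golf R=golf -> agree -> golf
i=1: L=foxtrot, R=delta=BASE -> take LEFT -> foxtrot
i=2: L=foxtrot R=foxtrot -> agree -> foxtrot
i=3: L=golf R=golf -> agree -> golf
i=4: L=bravo R=bravo -> agree -> bravo
i=5: L=delta R=delta -> agree -> delta
i=6: L=echo R=echo -> agree -> echo
i=7: L=delta R=delta -> agree -> delta
Index 5 -> delta

Answer: delta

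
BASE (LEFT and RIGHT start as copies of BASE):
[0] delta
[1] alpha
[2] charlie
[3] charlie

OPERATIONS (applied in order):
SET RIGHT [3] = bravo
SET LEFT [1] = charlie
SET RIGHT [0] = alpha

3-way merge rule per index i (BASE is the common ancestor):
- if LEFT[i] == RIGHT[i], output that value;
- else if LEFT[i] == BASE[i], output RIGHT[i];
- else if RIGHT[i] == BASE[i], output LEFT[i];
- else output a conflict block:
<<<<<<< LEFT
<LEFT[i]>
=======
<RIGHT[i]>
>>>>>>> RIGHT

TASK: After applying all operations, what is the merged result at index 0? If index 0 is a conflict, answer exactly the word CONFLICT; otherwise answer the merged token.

Answer: alpha

Derivation:
Final LEFT:  [delta, charlie, charlie, charlie]
Final RIGHT: [alpha, alpha, charlie, bravo]
i=0: L=delta=BASE, R=alpha -> take RIGHT -> alpha
i=1: L=charlie, R=alpha=BASE -> take LEFT -> charlie
i=2: L=charlie R=charlie -> agree -> charlie
i=3: L=charlie=BASE, R=bravo -> take RIGHT -> bravo
Index 0 -> alpha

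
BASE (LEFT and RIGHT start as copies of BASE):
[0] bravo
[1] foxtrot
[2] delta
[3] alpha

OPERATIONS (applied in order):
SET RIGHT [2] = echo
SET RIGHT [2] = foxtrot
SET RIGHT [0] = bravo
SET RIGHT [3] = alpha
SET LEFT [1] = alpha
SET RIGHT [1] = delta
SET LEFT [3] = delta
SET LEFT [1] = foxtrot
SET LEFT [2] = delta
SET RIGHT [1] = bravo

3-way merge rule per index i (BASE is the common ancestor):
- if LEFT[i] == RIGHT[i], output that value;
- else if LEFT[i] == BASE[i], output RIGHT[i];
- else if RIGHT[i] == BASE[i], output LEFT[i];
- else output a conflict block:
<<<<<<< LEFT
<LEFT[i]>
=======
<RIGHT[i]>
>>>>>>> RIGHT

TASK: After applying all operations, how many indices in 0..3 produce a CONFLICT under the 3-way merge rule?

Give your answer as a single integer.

Final LEFT:  [bravo, foxtrot, delta, delta]
Final RIGHT: [bravo, bravo, foxtrot, alpha]
i=0: L=bravo R=bravo -> agree -> bravo
i=1: L=foxtrot=BASE, R=bravo -> take RIGHT -> bravo
i=2: L=delta=BASE, R=foxtrot -> take RIGHT -> foxtrot
i=3: L=delta, R=alpha=BASE -> take LEFT -> delta
Conflict count: 0

Answer: 0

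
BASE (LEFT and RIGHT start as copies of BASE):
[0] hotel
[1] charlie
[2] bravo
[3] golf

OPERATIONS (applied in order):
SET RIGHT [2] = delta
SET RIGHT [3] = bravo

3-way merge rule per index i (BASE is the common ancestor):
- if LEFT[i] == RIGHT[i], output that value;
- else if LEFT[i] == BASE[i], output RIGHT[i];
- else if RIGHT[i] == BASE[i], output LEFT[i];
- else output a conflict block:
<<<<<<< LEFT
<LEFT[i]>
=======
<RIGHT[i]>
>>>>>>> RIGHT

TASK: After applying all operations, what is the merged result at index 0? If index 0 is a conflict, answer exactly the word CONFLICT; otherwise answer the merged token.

Final LEFT:  [hotel, charlie, bravo, golf]
Final RIGHT: [hotel, charlie, delta, bravo]
i=0: L=hotel R=hotel -> agree -> hotel
i=1: L=charlie R=charlie -> agree -> charlie
i=2: L=bravo=BASE, R=delta -> take RIGHT -> delta
i=3: L=golf=BASE, R=bravo -> take RIGHT -> bravo
Index 0 -> hotel

Answer: hotel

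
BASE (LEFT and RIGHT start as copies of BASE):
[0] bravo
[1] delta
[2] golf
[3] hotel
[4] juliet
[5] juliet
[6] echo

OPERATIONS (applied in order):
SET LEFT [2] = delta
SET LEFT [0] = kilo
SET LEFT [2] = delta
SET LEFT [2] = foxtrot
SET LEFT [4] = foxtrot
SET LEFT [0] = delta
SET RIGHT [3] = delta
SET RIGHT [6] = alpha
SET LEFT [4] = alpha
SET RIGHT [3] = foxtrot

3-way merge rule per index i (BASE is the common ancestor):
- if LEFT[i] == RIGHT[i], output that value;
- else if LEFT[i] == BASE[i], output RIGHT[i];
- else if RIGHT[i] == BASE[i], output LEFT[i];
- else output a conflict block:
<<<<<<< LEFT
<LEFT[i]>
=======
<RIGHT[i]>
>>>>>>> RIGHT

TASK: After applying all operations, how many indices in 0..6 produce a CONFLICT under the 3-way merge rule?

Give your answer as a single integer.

Final LEFT:  [delta, delta, foxtrot, hotel, alpha, juliet, echo]
Final RIGHT: [bravo, delta, golf, foxtrot, juliet, juliet, alpha]
i=0: L=delta, R=bravo=BASE -> take LEFT -> delta
i=1: L=delta R=delta -> agree -> delta
i=2: L=foxtrot, R=golf=BASE -> take LEFT -> foxtrot
i=3: L=hotel=BASE, R=foxtrot -> take RIGHT -> foxtrot
i=4: L=alpha, R=juliet=BASE -> take LEFT -> alpha
i=5: L=juliet R=juliet -> agree -> juliet
i=6: L=echo=BASE, R=alpha -> take RIGHT -> alpha
Conflict count: 0

Answer: 0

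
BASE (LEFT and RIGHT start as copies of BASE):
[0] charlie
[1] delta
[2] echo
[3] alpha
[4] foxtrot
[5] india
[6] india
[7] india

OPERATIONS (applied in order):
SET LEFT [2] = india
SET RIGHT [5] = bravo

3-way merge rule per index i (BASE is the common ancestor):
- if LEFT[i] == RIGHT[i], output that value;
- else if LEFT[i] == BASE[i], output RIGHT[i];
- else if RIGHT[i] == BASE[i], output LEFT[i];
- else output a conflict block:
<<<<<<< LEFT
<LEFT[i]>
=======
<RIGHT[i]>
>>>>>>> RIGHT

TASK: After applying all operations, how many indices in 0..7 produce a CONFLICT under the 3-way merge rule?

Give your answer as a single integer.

Final LEFT:  [charlie, delta, india, alpha, foxtrot, india, india, india]
Final RIGHT: [charlie, delta, echo, alpha, foxtrot, bravo, india, india]
i=0: L=charlie R=charlie -> agree -> charlie
i=1: L=delta R=delta -> agree -> delta
i=2: L=india, R=echo=BASE -> take LEFT -> india
i=3: L=alpha R=alpha -> agree -> alpha
i=4: L=foxtrot R=foxtrot -> agree -> foxtrot
i=5: L=india=BASE, R=bravo -> take RIGHT -> bravo
i=6: L=india R=india -> agree -> india
i=7: L=india R=india -> agree -> india
Conflict count: 0

Answer: 0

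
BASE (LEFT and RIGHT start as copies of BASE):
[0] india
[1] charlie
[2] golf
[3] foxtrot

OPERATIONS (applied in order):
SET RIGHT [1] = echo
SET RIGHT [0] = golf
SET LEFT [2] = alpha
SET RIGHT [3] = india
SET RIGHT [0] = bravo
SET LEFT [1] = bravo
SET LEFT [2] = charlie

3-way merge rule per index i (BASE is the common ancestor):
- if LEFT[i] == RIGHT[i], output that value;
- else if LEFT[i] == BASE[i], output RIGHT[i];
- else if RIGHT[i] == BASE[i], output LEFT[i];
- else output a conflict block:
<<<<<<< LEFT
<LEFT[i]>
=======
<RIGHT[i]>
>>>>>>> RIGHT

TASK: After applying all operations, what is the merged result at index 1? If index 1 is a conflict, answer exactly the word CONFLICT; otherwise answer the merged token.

Answer: CONFLICT

Derivation:
Final LEFT:  [india, bravo, charlie, foxtrot]
Final RIGHT: [bravo, echo, golf, india]
i=0: L=india=BASE, R=bravo -> take RIGHT -> bravo
i=1: BASE=charlie L=bravo R=echo all differ -> CONFLICT
i=2: L=charlie, R=golf=BASE -> take LEFT -> charlie
i=3: L=foxtrot=BASE, R=india -> take RIGHT -> india
Index 1 -> CONFLICT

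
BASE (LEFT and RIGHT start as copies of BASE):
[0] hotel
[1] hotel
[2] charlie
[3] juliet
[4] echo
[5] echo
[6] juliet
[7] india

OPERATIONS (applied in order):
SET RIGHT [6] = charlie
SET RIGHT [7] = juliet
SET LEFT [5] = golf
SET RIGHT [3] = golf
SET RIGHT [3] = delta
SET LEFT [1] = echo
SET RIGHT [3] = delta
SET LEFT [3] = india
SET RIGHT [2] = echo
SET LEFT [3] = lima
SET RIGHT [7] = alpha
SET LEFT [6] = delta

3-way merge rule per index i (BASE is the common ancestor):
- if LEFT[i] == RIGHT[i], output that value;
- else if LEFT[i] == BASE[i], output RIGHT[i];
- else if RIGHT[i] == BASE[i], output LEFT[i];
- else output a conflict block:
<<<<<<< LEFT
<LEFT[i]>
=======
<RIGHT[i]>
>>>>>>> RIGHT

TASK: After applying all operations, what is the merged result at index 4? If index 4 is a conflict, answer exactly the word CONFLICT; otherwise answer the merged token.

Answer: echo

Derivation:
Final LEFT:  [hotel, echo, charlie, lima, echo, golf, delta, india]
Final RIGHT: [hotel, hotel, echo, delta, echo, echo, charlie, alpha]
i=0: L=hotel R=hotel -> agree -> hotel
i=1: L=echo, R=hotel=BASE -> take LEFT -> echo
i=2: L=charlie=BASE, R=echo -> take RIGHT -> echo
i=3: BASE=juliet L=lima R=delta all differ -> CONFLICT
i=4: L=echo R=echo -> agree -> echo
i=5: L=golf, R=echo=BASE -> take LEFT -> golf
i=6: BASE=juliet L=delta R=charlie all differ -> CONFLICT
i=7: L=india=BASE, R=alpha -> take RIGHT -> alpha
Index 4 -> echo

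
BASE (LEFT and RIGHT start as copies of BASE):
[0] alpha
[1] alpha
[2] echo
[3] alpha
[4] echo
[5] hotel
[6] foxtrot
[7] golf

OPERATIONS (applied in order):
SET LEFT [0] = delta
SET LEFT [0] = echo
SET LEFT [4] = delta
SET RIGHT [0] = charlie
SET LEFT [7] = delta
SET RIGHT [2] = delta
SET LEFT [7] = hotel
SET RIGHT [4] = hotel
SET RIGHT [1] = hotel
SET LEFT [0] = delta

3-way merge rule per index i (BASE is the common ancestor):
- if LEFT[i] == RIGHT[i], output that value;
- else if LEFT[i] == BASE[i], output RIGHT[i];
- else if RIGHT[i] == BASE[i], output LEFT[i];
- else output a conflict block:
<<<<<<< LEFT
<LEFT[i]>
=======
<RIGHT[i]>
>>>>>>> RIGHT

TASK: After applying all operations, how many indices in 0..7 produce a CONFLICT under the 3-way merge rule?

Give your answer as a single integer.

Answer: 2

Derivation:
Final LEFT:  [delta, alpha, echo, alpha, delta, hotel, foxtrot, hotel]
Final RIGHT: [charlie, hotel, delta, alpha, hotel, hotel, foxtrot, golf]
i=0: BASE=alpha L=delta R=charlie all differ -> CONFLICT
i=1: L=alpha=BASE, R=hotel -> take RIGHT -> hotel
i=2: L=echo=BASE, R=delta -> take RIGHT -> delta
i=3: L=alpha R=alpha -> agree -> alpha
i=4: BASE=echo L=delta R=hotel all differ -> CONFLICT
i=5: L=hotel R=hotel -> agree -> hotel
i=6: L=foxtrot R=foxtrot -> agree -> foxtrot
i=7: L=hotel, R=golf=BASE -> take LEFT -> hotel
Conflict count: 2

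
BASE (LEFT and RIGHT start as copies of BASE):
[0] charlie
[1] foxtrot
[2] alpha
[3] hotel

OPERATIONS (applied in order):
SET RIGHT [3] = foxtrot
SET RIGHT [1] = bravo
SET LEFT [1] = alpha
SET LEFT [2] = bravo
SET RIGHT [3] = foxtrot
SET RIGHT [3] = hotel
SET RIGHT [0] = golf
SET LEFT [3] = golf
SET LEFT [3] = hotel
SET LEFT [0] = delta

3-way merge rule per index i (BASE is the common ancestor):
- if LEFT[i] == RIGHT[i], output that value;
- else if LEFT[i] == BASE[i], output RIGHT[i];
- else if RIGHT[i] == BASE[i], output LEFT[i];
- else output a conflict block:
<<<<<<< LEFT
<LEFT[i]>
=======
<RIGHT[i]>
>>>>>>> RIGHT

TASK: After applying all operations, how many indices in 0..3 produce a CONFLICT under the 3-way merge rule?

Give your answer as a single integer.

Answer: 2

Derivation:
Final LEFT:  [delta, alpha, bravo, hotel]
Final RIGHT: [golf, bravo, alpha, hotel]
i=0: BASE=charlie L=delta R=golf all differ -> CONFLICT
i=1: BASE=foxtrot L=alpha R=bravo all differ -> CONFLICT
i=2: L=bravo, R=alpha=BASE -> take LEFT -> bravo
i=3: L=hotel R=hotel -> agree -> hotel
Conflict count: 2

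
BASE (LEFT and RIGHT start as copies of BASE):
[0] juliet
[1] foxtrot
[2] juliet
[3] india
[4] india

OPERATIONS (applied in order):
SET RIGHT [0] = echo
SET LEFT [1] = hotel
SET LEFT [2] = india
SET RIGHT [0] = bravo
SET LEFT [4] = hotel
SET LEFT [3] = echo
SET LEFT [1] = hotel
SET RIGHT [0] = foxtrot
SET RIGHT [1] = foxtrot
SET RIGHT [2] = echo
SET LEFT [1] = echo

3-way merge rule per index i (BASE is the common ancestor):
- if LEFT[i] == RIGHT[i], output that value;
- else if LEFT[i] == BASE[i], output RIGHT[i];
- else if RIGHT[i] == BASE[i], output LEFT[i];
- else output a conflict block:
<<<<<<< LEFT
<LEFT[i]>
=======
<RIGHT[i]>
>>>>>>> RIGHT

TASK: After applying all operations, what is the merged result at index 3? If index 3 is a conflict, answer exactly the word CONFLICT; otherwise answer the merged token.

Final LEFT:  [juliet, echo, india, echo, hotel]
Final RIGHT: [foxtrot, foxtrot, echo, india, india]
i=0: L=juliet=BASE, R=foxtrot -> take RIGHT -> foxtrot
i=1: L=echo, R=foxtrot=BASE -> take LEFT -> echo
i=2: BASE=juliet L=india R=echo all differ -> CONFLICT
i=3: L=echo, R=india=BASE -> take LEFT -> echo
i=4: L=hotel, R=india=BASE -> take LEFT -> hotel
Index 3 -> echo

Answer: echo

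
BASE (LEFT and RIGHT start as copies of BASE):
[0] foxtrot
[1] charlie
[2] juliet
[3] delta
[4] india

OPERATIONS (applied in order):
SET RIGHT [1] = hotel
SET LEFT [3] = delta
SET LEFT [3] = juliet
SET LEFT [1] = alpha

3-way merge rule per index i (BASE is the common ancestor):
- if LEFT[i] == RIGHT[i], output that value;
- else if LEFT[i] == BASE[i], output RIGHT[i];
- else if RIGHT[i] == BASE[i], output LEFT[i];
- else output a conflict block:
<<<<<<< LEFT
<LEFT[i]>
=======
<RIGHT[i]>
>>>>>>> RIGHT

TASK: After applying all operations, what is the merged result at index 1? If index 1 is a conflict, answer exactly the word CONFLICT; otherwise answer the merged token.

Answer: CONFLICT

Derivation:
Final LEFT:  [foxtrot, alpha, juliet, juliet, india]
Final RIGHT: [foxtrot, hotel, juliet, delta, india]
i=0: L=foxtrot R=foxtrot -> agree -> foxtrot
i=1: BASE=charlie L=alpha R=hotel all differ -> CONFLICT
i=2: L=juliet R=juliet -> agree -> juliet
i=3: L=juliet, R=delta=BASE -> take LEFT -> juliet
i=4: L=india R=india -> agree -> india
Index 1 -> CONFLICT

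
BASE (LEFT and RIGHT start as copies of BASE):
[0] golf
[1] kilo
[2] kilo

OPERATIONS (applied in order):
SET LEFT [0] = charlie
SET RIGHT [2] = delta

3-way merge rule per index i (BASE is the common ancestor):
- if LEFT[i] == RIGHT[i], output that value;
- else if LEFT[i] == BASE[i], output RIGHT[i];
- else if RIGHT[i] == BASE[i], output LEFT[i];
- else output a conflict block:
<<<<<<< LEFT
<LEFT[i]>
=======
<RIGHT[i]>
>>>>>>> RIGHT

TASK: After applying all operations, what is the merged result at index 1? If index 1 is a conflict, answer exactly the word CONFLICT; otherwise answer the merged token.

Answer: kilo

Derivation:
Final LEFT:  [charlie, kilo, kilo]
Final RIGHT: [golf, kilo, delta]
i=0: L=charlie, R=golf=BASE -> take LEFT -> charlie
i=1: L=kilo R=kilo -> agree -> kilo
i=2: L=kilo=BASE, R=delta -> take RIGHT -> delta
Index 1 -> kilo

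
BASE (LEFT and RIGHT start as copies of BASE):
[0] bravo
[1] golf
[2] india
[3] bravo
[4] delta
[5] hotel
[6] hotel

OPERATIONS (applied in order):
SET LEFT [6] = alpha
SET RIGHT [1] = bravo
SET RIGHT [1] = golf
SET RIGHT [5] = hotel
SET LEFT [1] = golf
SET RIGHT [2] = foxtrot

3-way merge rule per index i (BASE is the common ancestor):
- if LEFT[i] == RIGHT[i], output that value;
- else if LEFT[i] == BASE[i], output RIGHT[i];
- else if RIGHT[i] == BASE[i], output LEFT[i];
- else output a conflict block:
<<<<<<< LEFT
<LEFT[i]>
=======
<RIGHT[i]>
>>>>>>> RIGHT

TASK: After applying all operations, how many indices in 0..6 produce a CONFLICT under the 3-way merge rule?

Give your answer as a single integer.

Final LEFT:  [bravo, golf, india, bravo, delta, hotel, alpha]
Final RIGHT: [bravo, golf, foxtrot, bravo, delta, hotel, hotel]
i=0: L=bravo R=bravo -> agree -> bravo
i=1: L=golf R=golf -> agree -> golf
i=2: L=india=BASE, R=foxtrot -> take RIGHT -> foxtrot
i=3: L=bravo R=bravo -> agree -> bravo
i=4: L=delta R=delta -> agree -> delta
i=5: L=hotel R=hotel -> agree -> hotel
i=6: L=alpha, R=hotel=BASE -> take LEFT -> alpha
Conflict count: 0

Answer: 0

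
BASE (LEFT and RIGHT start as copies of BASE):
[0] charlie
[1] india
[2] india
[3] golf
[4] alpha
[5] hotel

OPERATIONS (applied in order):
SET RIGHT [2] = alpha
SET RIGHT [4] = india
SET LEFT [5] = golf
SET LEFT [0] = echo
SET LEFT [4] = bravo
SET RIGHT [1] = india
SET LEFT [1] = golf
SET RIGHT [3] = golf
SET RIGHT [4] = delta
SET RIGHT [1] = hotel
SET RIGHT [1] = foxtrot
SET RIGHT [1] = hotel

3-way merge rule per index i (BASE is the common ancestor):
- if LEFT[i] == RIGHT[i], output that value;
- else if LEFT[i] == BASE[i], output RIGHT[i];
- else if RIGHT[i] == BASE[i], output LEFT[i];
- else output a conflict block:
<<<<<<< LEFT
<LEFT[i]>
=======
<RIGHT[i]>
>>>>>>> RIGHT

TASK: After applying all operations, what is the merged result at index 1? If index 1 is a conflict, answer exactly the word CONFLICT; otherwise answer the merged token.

Answer: CONFLICT

Derivation:
Final LEFT:  [echo, golf, india, golf, bravo, golf]
Final RIGHT: [charlie, hotel, alpha, golf, delta, hotel]
i=0: L=echo, R=charlie=BASE -> take LEFT -> echo
i=1: BASE=india L=golf R=hotel all differ -> CONFLICT
i=2: L=india=BASE, R=alpha -> take RIGHT -> alpha
i=3: L=golf R=golf -> agree -> golf
i=4: BASE=alpha L=bravo R=delta all differ -> CONFLICT
i=5: L=golf, R=hotel=BASE -> take LEFT -> golf
Index 1 -> CONFLICT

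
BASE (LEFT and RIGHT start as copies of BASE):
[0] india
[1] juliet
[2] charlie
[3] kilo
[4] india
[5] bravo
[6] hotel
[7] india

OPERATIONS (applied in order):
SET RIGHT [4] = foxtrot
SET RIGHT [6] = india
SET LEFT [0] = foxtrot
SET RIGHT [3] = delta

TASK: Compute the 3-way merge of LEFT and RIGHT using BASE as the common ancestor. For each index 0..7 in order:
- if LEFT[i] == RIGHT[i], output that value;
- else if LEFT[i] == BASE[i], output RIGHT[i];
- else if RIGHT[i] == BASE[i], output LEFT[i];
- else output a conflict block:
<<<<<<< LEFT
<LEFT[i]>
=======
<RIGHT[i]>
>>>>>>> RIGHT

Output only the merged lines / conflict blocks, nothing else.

Final LEFT:  [foxtrot, juliet, charlie, kilo, india, bravo, hotel, india]
Final RIGHT: [india, juliet, charlie, delta, foxtrot, bravo, india, india]
i=0: L=foxtrot, R=india=BASE -> take LEFT -> foxtrot
i=1: L=juliet R=juliet -> agree -> juliet
i=2: L=charlie R=charlie -> agree -> charlie
i=3: L=kilo=BASE, R=delta -> take RIGHT -> delta
i=4: L=india=BASE, R=foxtrot -> take RIGHT -> foxtrot
i=5: L=bravo R=bravo -> agree -> bravo
i=6: L=hotel=BASE, R=india -> take RIGHT -> india
i=7: L=india R=india -> agree -> india

Answer: foxtrot
juliet
charlie
delta
foxtrot
bravo
india
india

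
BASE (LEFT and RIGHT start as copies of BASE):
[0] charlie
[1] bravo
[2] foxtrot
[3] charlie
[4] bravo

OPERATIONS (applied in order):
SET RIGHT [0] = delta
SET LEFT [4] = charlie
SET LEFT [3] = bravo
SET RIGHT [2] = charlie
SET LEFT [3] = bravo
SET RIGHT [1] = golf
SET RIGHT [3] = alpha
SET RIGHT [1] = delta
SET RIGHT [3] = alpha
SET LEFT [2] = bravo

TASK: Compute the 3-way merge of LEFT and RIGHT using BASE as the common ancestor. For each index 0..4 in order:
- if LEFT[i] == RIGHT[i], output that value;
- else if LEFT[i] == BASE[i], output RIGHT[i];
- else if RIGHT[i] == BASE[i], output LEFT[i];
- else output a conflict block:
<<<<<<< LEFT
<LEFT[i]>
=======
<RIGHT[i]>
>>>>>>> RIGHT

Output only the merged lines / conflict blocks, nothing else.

Final LEFT:  [charlie, bravo, bravo, bravo, charlie]
Final RIGHT: [delta, delta, charlie, alpha, bravo]
i=0: L=charlie=BASE, R=delta -> take RIGHT -> delta
i=1: L=bravo=BASE, R=delta -> take RIGHT -> delta
i=2: BASE=foxtrot L=bravo R=charlie all differ -> CONFLICT
i=3: BASE=charlie L=bravo R=alpha all differ -> CONFLICT
i=4: L=charlie, R=bravo=BASE -> take LEFT -> charlie

Answer: delta
delta
<<<<<<< LEFT
bravo
=======
charlie
>>>>>>> RIGHT
<<<<<<< LEFT
bravo
=======
alpha
>>>>>>> RIGHT
charlie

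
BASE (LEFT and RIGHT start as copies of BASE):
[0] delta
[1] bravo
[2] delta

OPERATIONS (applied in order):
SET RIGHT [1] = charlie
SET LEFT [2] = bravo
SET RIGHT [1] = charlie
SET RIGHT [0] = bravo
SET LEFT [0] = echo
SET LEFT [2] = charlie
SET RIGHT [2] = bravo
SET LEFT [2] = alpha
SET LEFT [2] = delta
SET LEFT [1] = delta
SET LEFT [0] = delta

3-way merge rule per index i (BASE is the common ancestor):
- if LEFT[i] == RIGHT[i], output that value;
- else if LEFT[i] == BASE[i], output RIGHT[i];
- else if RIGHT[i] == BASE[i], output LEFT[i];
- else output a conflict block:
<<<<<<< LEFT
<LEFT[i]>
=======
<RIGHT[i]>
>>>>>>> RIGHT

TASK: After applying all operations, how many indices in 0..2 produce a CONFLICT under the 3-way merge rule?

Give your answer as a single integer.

Answer: 1

Derivation:
Final LEFT:  [delta, delta, delta]
Final RIGHT: [bravo, charlie, bravo]
i=0: L=delta=BASE, R=bravo -> take RIGHT -> bravo
i=1: BASE=bravo L=delta R=charlie all differ -> CONFLICT
i=2: L=delta=BASE, R=bravo -> take RIGHT -> bravo
Conflict count: 1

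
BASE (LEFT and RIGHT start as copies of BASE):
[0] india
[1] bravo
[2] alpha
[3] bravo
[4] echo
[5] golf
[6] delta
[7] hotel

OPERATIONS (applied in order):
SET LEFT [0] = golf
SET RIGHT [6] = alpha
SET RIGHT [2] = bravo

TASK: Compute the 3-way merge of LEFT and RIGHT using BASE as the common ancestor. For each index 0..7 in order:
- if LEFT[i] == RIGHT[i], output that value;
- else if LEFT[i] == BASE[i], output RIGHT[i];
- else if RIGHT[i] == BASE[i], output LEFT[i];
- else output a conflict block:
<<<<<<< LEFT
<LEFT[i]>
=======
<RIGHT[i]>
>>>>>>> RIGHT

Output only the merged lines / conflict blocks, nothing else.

Answer: golf
bravo
bravo
bravo
echo
golf
alpha
hotel

Derivation:
Final LEFT:  [golf, bravo, alpha, bravo, echo, golf, delta, hotel]
Final RIGHT: [india, bravo, bravo, bravo, echo, golf, alpha, hotel]
i=0: L=golf, R=india=BASE -> take LEFT -> golf
i=1: L=bravo R=bravo -> agree -> bravo
i=2: L=alpha=BASE, R=bravo -> take RIGHT -> bravo
i=3: L=bravo R=bravo -> agree -> bravo
i=4: L=echo R=echo -> agree -> echo
i=5: L=golf R=golf -> agree -> golf
i=6: L=delta=BASE, R=alpha -> take RIGHT -> alpha
i=7: L=hotel R=hotel -> agree -> hotel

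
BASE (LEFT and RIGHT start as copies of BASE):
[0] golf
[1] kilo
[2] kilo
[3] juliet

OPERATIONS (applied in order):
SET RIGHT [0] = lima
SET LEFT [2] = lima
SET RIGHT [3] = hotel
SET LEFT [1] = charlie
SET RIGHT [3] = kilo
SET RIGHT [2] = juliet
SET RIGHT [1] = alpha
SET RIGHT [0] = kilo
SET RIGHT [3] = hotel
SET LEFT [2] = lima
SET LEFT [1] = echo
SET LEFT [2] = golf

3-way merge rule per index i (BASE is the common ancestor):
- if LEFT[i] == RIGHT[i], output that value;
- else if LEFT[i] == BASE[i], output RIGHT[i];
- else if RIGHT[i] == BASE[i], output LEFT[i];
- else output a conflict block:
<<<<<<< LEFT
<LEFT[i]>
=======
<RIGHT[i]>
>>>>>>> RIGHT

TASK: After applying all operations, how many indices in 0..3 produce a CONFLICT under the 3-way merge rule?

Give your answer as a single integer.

Answer: 2

Derivation:
Final LEFT:  [golf, echo, golf, juliet]
Final RIGHT: [kilo, alpha, juliet, hotel]
i=0: L=golf=BASE, R=kilo -> take RIGHT -> kilo
i=1: BASE=kilo L=echo R=alpha all differ -> CONFLICT
i=2: BASE=kilo L=golf R=juliet all differ -> CONFLICT
i=3: L=juliet=BASE, R=hotel -> take RIGHT -> hotel
Conflict count: 2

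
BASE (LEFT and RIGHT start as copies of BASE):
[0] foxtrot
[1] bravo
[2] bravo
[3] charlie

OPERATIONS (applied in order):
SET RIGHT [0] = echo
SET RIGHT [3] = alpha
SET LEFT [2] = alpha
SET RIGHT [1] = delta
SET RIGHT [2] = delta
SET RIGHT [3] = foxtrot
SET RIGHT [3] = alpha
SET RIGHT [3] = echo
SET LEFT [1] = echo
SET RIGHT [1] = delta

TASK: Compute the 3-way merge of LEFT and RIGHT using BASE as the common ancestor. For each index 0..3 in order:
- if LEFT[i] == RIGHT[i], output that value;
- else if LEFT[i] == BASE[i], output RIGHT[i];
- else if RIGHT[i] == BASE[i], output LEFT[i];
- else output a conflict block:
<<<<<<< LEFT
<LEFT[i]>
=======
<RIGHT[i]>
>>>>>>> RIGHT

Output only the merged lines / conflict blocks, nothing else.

Answer: echo
<<<<<<< LEFT
echo
=======
delta
>>>>>>> RIGHT
<<<<<<< LEFT
alpha
=======
delta
>>>>>>> RIGHT
echo

Derivation:
Final LEFT:  [foxtrot, echo, alpha, charlie]
Final RIGHT: [echo, delta, delta, echo]
i=0: L=foxtrot=BASE, R=echo -> take RIGHT -> echo
i=1: BASE=bravo L=echo R=delta all differ -> CONFLICT
i=2: BASE=bravo L=alpha R=delta all differ -> CONFLICT
i=3: L=charlie=BASE, R=echo -> take RIGHT -> echo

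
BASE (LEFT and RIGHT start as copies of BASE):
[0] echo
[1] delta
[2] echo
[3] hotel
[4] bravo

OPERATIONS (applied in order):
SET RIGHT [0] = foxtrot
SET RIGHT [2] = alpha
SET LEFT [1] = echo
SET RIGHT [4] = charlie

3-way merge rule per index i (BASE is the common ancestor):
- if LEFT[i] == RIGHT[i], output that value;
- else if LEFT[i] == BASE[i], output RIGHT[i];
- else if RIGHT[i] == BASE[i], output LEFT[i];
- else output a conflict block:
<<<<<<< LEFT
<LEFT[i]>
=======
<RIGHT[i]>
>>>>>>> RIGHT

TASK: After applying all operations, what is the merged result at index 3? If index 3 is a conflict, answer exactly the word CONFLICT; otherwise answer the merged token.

Final LEFT:  [echo, echo, echo, hotel, bravo]
Final RIGHT: [foxtrot, delta, alpha, hotel, charlie]
i=0: L=echo=BASE, R=foxtrot -> take RIGHT -> foxtrot
i=1: L=echo, R=delta=BASE -> take LEFT -> echo
i=2: L=echo=BASE, R=alpha -> take RIGHT -> alpha
i=3: L=hotel R=hotel -> agree -> hotel
i=4: L=bravo=BASE, R=charlie -> take RIGHT -> charlie
Index 3 -> hotel

Answer: hotel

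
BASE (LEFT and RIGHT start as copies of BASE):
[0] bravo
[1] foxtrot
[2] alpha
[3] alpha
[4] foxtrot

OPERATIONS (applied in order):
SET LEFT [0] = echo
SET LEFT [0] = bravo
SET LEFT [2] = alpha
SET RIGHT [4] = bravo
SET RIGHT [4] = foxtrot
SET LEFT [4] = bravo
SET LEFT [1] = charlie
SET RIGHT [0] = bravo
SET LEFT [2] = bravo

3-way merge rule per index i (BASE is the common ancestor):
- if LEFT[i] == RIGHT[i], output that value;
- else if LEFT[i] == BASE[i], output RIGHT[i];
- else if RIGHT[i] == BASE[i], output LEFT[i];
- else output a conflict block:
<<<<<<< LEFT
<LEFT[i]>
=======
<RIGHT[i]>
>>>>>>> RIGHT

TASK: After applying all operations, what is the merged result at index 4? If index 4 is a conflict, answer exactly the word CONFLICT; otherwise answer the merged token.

Final LEFT:  [bravo, charlie, bravo, alpha, bravo]
Final RIGHT: [bravo, foxtrot, alpha, alpha, foxtrot]
i=0: L=bravo R=bravo -> agree -> bravo
i=1: L=charlie, R=foxtrot=BASE -> take LEFT -> charlie
i=2: L=bravo, R=alpha=BASE -> take LEFT -> bravo
i=3: L=alpha R=alpha -> agree -> alpha
i=4: L=bravo, R=foxtrot=BASE -> take LEFT -> bravo
Index 4 -> bravo

Answer: bravo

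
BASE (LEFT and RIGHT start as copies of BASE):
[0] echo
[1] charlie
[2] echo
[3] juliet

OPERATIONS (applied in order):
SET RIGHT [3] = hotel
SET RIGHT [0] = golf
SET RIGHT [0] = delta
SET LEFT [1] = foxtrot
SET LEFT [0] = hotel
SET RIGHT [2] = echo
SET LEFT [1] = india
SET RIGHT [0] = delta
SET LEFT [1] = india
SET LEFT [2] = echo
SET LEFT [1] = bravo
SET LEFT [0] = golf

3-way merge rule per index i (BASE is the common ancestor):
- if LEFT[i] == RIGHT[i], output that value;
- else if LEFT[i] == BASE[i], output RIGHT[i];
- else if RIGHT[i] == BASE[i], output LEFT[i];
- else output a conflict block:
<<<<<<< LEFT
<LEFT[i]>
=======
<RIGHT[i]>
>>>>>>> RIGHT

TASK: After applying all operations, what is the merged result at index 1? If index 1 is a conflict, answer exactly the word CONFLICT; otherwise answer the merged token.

Final LEFT:  [golf, bravo, echo, juliet]
Final RIGHT: [delta, charlie, echo, hotel]
i=0: BASE=echo L=golf R=delta all differ -> CONFLICT
i=1: L=bravo, R=charlie=BASE -> take LEFT -> bravo
i=2: L=echo R=echo -> agree -> echo
i=3: L=juliet=BASE, R=hotel -> take RIGHT -> hotel
Index 1 -> bravo

Answer: bravo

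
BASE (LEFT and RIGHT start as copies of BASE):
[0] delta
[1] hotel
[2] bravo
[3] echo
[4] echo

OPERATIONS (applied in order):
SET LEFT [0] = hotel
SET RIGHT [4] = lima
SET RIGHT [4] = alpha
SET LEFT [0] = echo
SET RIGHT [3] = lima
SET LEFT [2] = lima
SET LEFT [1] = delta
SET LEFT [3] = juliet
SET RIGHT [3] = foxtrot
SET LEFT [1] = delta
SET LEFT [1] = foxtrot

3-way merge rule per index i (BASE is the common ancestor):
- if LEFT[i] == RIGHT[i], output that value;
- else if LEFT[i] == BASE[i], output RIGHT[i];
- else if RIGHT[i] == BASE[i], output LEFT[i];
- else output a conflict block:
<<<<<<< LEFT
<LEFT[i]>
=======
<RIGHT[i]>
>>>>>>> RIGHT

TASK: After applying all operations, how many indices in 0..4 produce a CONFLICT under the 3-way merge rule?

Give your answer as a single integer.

Final LEFT:  [echo, foxtrot, lima, juliet, echo]
Final RIGHT: [delta, hotel, bravo, foxtrot, alpha]
i=0: L=echo, R=delta=BASE -> take LEFT -> echo
i=1: L=foxtrot, R=hotel=BASE -> take LEFT -> foxtrot
i=2: L=lima, R=bravo=BASE -> take LEFT -> lima
i=3: BASE=echo L=juliet R=foxtrot all differ -> CONFLICT
i=4: L=echo=BASE, R=alpha -> take RIGHT -> alpha
Conflict count: 1

Answer: 1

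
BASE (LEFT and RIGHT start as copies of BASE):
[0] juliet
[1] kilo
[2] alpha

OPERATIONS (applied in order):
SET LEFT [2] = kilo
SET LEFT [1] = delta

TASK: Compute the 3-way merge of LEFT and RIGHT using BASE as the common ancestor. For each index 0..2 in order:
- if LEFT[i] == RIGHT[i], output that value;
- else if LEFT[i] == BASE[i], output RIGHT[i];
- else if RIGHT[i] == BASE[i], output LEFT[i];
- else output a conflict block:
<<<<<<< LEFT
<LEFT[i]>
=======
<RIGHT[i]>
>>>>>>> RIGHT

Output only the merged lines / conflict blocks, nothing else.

Final LEFT:  [juliet, delta, kilo]
Final RIGHT: [juliet, kilo, alpha]
i=0: L=juliet R=juliet -> agree -> juliet
i=1: L=delta, R=kilo=BASE -> take LEFT -> delta
i=2: L=kilo, R=alpha=BASE -> take LEFT -> kilo

Answer: juliet
delta
kilo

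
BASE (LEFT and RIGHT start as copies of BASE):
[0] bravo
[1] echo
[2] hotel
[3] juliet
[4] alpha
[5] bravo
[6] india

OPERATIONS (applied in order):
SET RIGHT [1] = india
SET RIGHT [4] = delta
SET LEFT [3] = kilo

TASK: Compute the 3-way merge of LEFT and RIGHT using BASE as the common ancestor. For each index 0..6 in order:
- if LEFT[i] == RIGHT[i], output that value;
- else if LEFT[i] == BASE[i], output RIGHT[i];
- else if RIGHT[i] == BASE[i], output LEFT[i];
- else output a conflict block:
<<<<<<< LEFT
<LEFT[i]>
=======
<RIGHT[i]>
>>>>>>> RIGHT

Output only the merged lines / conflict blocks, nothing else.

Answer: bravo
india
hotel
kilo
delta
bravo
india

Derivation:
Final LEFT:  [bravo, echo, hotel, kilo, alpha, bravo, india]
Final RIGHT: [bravo, india, hotel, juliet, delta, bravo, india]
i=0: L=bravo R=bravo -> agree -> bravo
i=1: L=echo=BASE, R=india -> take RIGHT -> india
i=2: L=hotel R=hotel -> agree -> hotel
i=3: L=kilo, R=juliet=BASE -> take LEFT -> kilo
i=4: L=alpha=BASE, R=delta -> take RIGHT -> delta
i=5: L=bravo R=bravo -> agree -> bravo
i=6: L=india R=india -> agree -> india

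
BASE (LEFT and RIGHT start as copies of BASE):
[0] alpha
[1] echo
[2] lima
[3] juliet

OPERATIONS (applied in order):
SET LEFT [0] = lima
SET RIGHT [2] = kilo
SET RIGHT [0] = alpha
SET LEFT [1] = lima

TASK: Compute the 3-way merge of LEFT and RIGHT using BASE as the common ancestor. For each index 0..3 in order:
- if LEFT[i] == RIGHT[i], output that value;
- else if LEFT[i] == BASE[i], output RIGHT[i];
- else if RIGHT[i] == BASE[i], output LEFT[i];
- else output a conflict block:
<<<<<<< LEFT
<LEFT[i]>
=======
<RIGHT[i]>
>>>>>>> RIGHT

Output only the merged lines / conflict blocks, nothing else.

Answer: lima
lima
kilo
juliet

Derivation:
Final LEFT:  [lima, lima, lima, juliet]
Final RIGHT: [alpha, echo, kilo, juliet]
i=0: L=lima, R=alpha=BASE -> take LEFT -> lima
i=1: L=lima, R=echo=BASE -> take LEFT -> lima
i=2: L=lima=BASE, R=kilo -> take RIGHT -> kilo
i=3: L=juliet R=juliet -> agree -> juliet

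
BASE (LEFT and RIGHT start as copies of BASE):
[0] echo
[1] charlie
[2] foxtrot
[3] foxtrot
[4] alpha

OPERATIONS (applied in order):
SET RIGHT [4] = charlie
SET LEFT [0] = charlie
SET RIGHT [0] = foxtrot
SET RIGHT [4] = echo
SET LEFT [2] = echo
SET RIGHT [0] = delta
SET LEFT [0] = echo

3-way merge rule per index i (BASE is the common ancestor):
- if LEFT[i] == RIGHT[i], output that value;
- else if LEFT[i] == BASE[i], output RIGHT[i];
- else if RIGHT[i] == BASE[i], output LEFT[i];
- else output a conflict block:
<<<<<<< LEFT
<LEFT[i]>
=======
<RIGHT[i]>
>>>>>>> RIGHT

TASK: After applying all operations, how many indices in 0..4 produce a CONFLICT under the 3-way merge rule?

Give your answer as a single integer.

Final LEFT:  [echo, charlie, echo, foxtrot, alpha]
Final RIGHT: [delta, charlie, foxtrot, foxtrot, echo]
i=0: L=echo=BASE, R=delta -> take RIGHT -> delta
i=1: L=charlie R=charlie -> agree -> charlie
i=2: L=echo, R=foxtrot=BASE -> take LEFT -> echo
i=3: L=foxtrot R=foxtrot -> agree -> foxtrot
i=4: L=alpha=BASE, R=echo -> take RIGHT -> echo
Conflict count: 0

Answer: 0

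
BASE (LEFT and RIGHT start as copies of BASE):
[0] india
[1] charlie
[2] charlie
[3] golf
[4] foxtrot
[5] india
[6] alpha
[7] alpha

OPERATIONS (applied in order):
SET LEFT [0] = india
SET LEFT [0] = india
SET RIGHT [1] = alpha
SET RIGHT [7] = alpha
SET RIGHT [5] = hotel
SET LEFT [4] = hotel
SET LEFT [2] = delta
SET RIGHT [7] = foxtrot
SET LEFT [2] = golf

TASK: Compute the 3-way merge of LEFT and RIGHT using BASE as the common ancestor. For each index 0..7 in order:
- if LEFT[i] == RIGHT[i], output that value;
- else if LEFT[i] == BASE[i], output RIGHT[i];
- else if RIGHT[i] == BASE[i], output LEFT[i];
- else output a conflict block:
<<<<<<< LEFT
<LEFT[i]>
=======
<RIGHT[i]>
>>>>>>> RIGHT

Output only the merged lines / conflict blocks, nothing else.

Answer: india
alpha
golf
golf
hotel
hotel
alpha
foxtrot

Derivation:
Final LEFT:  [india, charlie, golf, golf, hotel, india, alpha, alpha]
Final RIGHT: [india, alpha, charlie, golf, foxtrot, hotel, alpha, foxtrot]
i=0: L=india R=india -> agree -> india
i=1: L=charlie=BASE, R=alpha -> take RIGHT -> alpha
i=2: L=golf, R=charlie=BASE -> take LEFT -> golf
i=3: L=golf R=golf -> agree -> golf
i=4: L=hotel, R=foxtrot=BASE -> take LEFT -> hotel
i=5: L=india=BASE, R=hotel -> take RIGHT -> hotel
i=6: L=alpha R=alpha -> agree -> alpha
i=7: L=alpha=BASE, R=foxtrot -> take RIGHT -> foxtrot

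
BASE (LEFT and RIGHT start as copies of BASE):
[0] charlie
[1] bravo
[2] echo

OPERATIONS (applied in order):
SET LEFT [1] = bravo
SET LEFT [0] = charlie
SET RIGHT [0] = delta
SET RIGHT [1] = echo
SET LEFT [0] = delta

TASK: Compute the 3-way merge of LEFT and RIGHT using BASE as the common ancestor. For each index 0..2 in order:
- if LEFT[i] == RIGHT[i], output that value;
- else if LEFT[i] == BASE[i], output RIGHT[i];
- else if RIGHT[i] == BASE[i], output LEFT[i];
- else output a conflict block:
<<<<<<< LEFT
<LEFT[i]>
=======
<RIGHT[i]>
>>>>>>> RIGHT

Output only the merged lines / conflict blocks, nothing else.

Final LEFT:  [delta, bravo, echo]
Final RIGHT: [delta, echo, echo]
i=0: L=delta R=delta -> agree -> delta
i=1: L=bravo=BASE, R=echo -> take RIGHT -> echo
i=2: L=echo R=echo -> agree -> echo

Answer: delta
echo
echo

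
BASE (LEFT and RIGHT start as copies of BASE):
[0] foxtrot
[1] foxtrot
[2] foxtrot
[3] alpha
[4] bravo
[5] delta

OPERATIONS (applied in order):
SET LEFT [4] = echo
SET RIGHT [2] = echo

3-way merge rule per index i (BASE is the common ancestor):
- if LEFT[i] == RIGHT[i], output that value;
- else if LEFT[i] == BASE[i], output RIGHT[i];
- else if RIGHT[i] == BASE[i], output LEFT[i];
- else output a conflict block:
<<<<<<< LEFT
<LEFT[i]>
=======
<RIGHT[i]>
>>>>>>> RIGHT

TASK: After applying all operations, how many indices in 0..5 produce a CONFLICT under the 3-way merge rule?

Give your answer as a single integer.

Answer: 0

Derivation:
Final LEFT:  [foxtrot, foxtrot, foxtrot, alpha, echo, delta]
Final RIGHT: [foxtrot, foxtrot, echo, alpha, bravo, delta]
i=0: L=foxtrot R=foxtrot -> agree -> foxtrot
i=1: L=foxtrot R=foxtrot -> agree -> foxtrot
i=2: L=foxtrot=BASE, R=echo -> take RIGHT -> echo
i=3: L=alpha R=alpha -> agree -> alpha
i=4: L=echo, R=bravo=BASE -> take LEFT -> echo
i=5: L=delta R=delta -> agree -> delta
Conflict count: 0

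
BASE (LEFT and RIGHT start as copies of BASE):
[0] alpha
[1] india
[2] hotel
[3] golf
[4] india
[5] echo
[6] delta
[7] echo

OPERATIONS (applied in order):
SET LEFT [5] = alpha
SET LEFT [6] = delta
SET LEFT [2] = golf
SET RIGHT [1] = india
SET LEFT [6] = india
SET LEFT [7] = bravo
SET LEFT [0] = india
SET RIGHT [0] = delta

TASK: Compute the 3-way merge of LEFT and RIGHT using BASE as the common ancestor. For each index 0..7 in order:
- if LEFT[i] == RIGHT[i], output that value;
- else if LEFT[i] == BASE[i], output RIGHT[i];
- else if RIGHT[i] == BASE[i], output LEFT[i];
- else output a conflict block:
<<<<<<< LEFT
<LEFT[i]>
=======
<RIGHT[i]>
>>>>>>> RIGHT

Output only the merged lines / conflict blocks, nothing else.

Answer: <<<<<<< LEFT
india
=======
delta
>>>>>>> RIGHT
india
golf
golf
india
alpha
india
bravo

Derivation:
Final LEFT:  [india, india, golf, golf, india, alpha, india, bravo]
Final RIGHT: [delta, india, hotel, golf, india, echo, delta, echo]
i=0: BASE=alpha L=india R=delta all differ -> CONFLICT
i=1: L=india R=india -> agree -> india
i=2: L=golf, R=hotel=BASE -> take LEFT -> golf
i=3: L=golf R=golf -> agree -> golf
i=4: L=india R=india -> agree -> india
i=5: L=alpha, R=echo=BASE -> take LEFT -> alpha
i=6: L=india, R=delta=BASE -> take LEFT -> india
i=7: L=bravo, R=echo=BASE -> take LEFT -> bravo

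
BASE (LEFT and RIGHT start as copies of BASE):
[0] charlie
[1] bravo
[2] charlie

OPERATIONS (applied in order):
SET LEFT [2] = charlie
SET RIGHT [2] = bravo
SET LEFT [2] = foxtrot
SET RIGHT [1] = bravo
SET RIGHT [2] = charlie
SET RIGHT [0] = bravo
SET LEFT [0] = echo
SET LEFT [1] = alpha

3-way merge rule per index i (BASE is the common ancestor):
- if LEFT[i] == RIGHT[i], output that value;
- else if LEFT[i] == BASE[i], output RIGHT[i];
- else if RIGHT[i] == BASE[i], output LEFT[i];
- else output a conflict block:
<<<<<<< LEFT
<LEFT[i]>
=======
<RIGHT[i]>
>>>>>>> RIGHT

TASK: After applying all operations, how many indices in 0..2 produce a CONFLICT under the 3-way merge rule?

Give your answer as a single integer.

Final LEFT:  [echo, alpha, foxtrot]
Final RIGHT: [bravo, bravo, charlie]
i=0: BASE=charlie L=echo R=bravo all differ -> CONFLICT
i=1: L=alpha, R=bravo=BASE -> take LEFT -> alpha
i=2: L=foxtrot, R=charlie=BASE -> take LEFT -> foxtrot
Conflict count: 1

Answer: 1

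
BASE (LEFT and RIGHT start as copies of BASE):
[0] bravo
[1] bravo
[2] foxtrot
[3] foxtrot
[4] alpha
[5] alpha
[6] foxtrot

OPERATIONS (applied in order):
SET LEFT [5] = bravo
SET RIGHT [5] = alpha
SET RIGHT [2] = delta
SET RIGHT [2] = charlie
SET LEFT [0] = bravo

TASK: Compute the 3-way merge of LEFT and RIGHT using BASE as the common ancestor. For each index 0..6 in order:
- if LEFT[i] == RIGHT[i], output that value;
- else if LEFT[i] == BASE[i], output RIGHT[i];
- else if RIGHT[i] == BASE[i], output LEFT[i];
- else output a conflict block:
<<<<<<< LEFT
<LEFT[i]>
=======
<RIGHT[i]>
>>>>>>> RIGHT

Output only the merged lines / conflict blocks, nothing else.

Answer: bravo
bravo
charlie
foxtrot
alpha
bravo
foxtrot

Derivation:
Final LEFT:  [bravo, bravo, foxtrot, foxtrot, alpha, bravo, foxtrot]
Final RIGHT: [bravo, bravo, charlie, foxtrot, alpha, alpha, foxtrot]
i=0: L=bravo R=bravo -> agree -> bravo
i=1: L=bravo R=bravo -> agree -> bravo
i=2: L=foxtrot=BASE, R=charlie -> take RIGHT -> charlie
i=3: L=foxtrot R=foxtrot -> agree -> foxtrot
i=4: L=alpha R=alpha -> agree -> alpha
i=5: L=bravo, R=alpha=BASE -> take LEFT -> bravo
i=6: L=foxtrot R=foxtrot -> agree -> foxtrot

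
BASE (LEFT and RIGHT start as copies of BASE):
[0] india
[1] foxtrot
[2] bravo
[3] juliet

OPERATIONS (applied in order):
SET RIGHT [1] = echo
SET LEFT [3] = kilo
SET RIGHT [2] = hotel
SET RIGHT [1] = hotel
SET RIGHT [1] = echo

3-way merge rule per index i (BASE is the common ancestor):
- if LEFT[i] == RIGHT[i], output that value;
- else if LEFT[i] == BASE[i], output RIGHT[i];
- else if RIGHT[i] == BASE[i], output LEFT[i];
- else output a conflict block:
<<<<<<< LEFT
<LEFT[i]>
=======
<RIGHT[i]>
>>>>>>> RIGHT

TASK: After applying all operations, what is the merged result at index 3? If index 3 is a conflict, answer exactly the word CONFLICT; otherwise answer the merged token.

Final LEFT:  [india, foxtrot, bravo, kilo]
Final RIGHT: [india, echo, hotel, juliet]
i=0: L=india R=india -> agree -> india
i=1: L=foxtrot=BASE, R=echo -> take RIGHT -> echo
i=2: L=bravo=BASE, R=hotel -> take RIGHT -> hotel
i=3: L=kilo, R=juliet=BASE -> take LEFT -> kilo
Index 3 -> kilo

Answer: kilo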